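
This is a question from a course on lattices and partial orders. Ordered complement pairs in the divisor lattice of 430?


Complement pair (a,b): a meet b = bottom, a join b = top.
Here: gcd(a,b)=1 and lcm(a,b)=430, i.e. a*b=430 with a,b coprime.
Pairs found: (1,430), (2,215), (5,86), (10,43), ... (4 more)
Total ordered pairs: 8


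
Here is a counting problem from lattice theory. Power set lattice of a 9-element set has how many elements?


Power set = 2^n.
2^9 = 512


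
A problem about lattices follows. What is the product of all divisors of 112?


Divisors of 112: [1, 2, 4, 7, 8, 14, 16, 28, 56, 112]
Product = n^(d(n)/2) = 112^(10/2)
Product = 17623416832


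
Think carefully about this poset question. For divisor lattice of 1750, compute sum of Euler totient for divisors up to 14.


Divisors of 1750 up to 14: [1, 2, 5, 7, 10, 14]
phi values: [1, 1, 4, 6, 4, 6]
Sum = 22


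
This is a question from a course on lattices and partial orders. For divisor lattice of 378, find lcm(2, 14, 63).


In a divisor lattice, join = lcm (least common multiple).
Compute lcm iteratively: start with first element, then lcm(current, next).
Elements: [2, 14, 63]
lcm(2,14) = 14
lcm(14,63) = 126
Final lcm = 126


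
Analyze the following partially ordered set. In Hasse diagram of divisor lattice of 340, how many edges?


A cover relation a -< b holds when a < b with no c strictly between.
Cover relations:
  1 -< 2
  1 -< 5
  1 -< 17
  2 -< 4
  2 -< 10
  2 -< 34
  4 -< 20
  4 -< 68
  ...12 more
Total: 20


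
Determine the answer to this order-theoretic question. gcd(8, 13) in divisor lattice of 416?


Meet=gcd.
gcd(8,13)=1


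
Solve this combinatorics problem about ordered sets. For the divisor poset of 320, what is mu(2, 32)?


In a divisor lattice, mu(a,b) = mu(b/a) where mu is the classical Mobius function.
b/a = 32/2 = 16
Prime factorization of 16: primes [2]
16 is not squarefree, so mu(16) = 0


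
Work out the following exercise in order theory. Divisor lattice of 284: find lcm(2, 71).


In a divisor lattice, join = lcm (least common multiple).
gcd(2,71) = 1
lcm(2,71) = 2*71/gcd = 142/1 = 142


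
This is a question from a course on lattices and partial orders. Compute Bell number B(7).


B(n) = number of set partitions of an n-element set.
B(n) satisfies the recurrence: B(n+1) = sum_k C(n,k)*B(k).
B(7) = 877


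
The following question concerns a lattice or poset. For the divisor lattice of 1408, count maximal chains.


A maximal chain goes from the minimum element to a maximal element via cover relations.
Counting all min-to-max paths in the cover graph.
Total maximal chains: 8


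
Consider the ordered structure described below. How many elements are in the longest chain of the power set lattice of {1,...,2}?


A chain is a totally ordered subset; we count the number of elements in a maximum chain.
Compute, for each element x, the size of the longest chain ending at x:
  {}: 1
  {1}: 2
  {2}: 2
  {1,2}: 3
A maximum chain: {} < {1} < {1,2}
Number of elements in the longest chain: 3


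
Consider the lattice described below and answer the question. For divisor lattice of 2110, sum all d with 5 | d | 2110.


Interval [5,2110] in divisors of 2110: [5, 10, 1055, 2110]
Sum = 3180


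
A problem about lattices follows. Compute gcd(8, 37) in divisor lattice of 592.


In a divisor lattice, meet = gcd (greatest common divisor).
By Euclidean algorithm or factoring: gcd(8,37) = 1


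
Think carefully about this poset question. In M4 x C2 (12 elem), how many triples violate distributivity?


Distributive law: a ^ (b v c) = (a ^ b) v (a ^ c).
Check all 12^3 = 1728 ordered triples (a,b,c).
  e.g. a=(a1,0), b=(a2,0), c=(a3,0): lhs=(a1,0) != rhs=(0,0)
  e.g. a=(a1,0), b=(a2,0), c=(a3,1): lhs=(a1,0) != rhs=(0,0)
Total violating triples: 192


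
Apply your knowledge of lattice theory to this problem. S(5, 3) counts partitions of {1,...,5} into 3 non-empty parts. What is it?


S(n,k) = k*S(n-1,k) + S(n-1,k-1).
S(4,3) = 6, S(4,2) = 7
S(5,3) = 3*6 + 7 = 18 + 7
S(5,3) = 25


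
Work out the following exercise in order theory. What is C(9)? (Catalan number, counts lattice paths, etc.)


C(n) = C(2n, n) / (n+1).
C(18, 9) = 48620
C(9) = 48620 / 10 = 4862


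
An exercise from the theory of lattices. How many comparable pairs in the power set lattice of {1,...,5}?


A comparable pair {a,b} has a < b or b < a in the order.
Count unordered pairs where one element is strictly below the other.
Examples: {{},{1}}, {{},{2}}, {{},{3}}, {{},{4}}, ...
Total comparable pairs: 211


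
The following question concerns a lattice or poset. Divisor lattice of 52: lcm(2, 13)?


Join=lcm.
gcd(2,13)=1
lcm=26


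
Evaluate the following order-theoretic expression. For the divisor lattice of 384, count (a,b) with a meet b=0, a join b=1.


Complement pair (a,b): a meet b = bottom, a join b = top.
Here: gcd(a,b)=1 and lcm(a,b)=384, i.e. a*b=384 with a,b coprime.
Pairs found: (1,384), (3,128), (128,3), (384,1)
Total ordered pairs: 4


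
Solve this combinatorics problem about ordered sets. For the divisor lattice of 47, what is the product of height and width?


Height = length of longest chain minus 1; width = size of largest antichain.
A maximum chain: 1 | 47  (height 1).
A maximum antichain: {1}  (width 1).
Product = 1 * 1 = 1


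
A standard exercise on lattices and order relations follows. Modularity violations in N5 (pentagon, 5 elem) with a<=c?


Modular law: if a <= c then a v (b ^ c) = (a v b) ^ c.
Check all triples (a,b,c) with a <= c among 5 elements.
  e.g. a=a, b=c, c=b: lhs=a != rhs=b
Total violating triples: 1


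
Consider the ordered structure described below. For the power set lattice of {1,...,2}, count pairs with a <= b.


The order relation is {(a,b) : a <= b}, reflexive so it includes (a,a).
Examples: ({},{}), ({},{1,2}), ({},{1}), ({},{2}), ({1,2},{1,2}), ...
Total ordered pairs: 9


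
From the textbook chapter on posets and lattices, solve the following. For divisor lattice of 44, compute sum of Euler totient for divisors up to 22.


Divisors of 44 up to 22: [1, 2, 4, 11, 22]
phi values: [1, 1, 2, 10, 10]
Sum = 24


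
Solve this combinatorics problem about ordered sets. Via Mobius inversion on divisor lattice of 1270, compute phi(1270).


phi(n) = n * prod_{p|n} (1 - 1/p).
Prime divisors of 1270: [2, 5, 127]
phi(1270) = 1270 * (1 - 1/2) * (1 - 1/5) * (1 - 1/127)
phi(1270) = 504


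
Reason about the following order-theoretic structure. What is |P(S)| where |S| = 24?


Power set = 2^n.
2^24 = 16777216


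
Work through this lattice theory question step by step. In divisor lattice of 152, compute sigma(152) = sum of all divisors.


sigma(n) = sum of divisors.
Divisors of 152: [1, 2, 4, 8, 19, 38, 76, 152]
Sum = 300


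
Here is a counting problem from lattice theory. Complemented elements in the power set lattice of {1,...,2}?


An element a is complemented if some b has a meet b = bottom, a join b = top.
every subset A has complement S\A, so all elements are complemented.
Complemented elements: {}, {1}, {2}, {1,2}
Count: 4


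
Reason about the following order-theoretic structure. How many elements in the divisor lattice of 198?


Divisors of 198: [1, 2, 3, 6, 9, 11, 18, 22, 33, 66, 99, 198]
Count: 12


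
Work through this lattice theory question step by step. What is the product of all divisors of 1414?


Divisors of 1414: [1, 2, 7, 14, 101, 202, 707, 1414]
Product = n^(d(n)/2) = 1414^(8/2)
Product = 3997584364816


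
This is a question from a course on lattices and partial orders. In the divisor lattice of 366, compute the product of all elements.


Divisors of 366: [1, 2, 3, 6, 61, 122, 183, 366]
Product = n^(d(n)/2) = 366^(8/2)
Product = 17944209936


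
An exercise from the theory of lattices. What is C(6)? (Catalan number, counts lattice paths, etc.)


C(n) = C(2n, n) / (n+1).
C(12, 6) = 924
C(6) = 924 / 7 = 132


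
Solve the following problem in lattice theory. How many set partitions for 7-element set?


B(n) = number of set partitions of an n-element set.
B(n) satisfies the recurrence: B(n+1) = sum_k C(n,k)*B(k).
B(7) = 877


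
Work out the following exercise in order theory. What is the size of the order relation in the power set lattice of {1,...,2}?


The order relation is {(a,b) : a <= b}, reflexive so it includes (a,a).
Examples: ({},{}), ({},{1,2}), ({},{1}), ({},{2}), ({1,2},{1,2}), ...
Total ordered pairs: 9


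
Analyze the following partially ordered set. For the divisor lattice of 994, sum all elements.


sigma(n) = sum of divisors.
Divisors of 994: [1, 2, 7, 14, 71, 142, 497, 994]
Sum = 1728


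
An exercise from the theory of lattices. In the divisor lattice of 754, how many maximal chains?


A maximal chain goes from the minimum element to a maximal element via cover relations.
Counting all min-to-max paths in the cover graph.
Total maximal chains: 6


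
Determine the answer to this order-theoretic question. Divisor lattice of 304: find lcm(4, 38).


In a divisor lattice, join = lcm (least common multiple).
gcd(4,38) = 2
lcm(4,38) = 4*38/gcd = 152/2 = 76


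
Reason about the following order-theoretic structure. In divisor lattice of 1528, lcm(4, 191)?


Join=lcm.
gcd(4,191)=1
lcm=764


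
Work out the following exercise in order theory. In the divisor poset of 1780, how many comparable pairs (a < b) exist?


A comparable pair {a,b} has a < b or b < a in the order.
Count unordered pairs where one element is strictly below the other.
Examples: {1,2}, {1,4}, {1,5}, {1,10}, ...
Total comparable pairs: 42


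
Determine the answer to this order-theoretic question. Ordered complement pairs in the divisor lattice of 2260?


Complement pair (a,b): a meet b = bottom, a join b = top.
Here: gcd(a,b)=1 and lcm(a,b)=2260, i.e. a*b=2260 with a,b coprime.
Pairs found: (1,2260), (4,565), (5,452), (20,113), ... (4 more)
Total ordered pairs: 8


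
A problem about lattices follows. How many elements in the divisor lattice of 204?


Divisors of 204: [1, 2, 3, 4, 6, 12, 17, 34, 51, 68, 102, 204]
Count: 12


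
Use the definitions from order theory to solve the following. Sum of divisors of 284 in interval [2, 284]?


Interval [2,284] in divisors of 284: [2, 4, 142, 284]
Sum = 432


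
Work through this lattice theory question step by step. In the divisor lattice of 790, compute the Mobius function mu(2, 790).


In a divisor lattice, mu(a,b) = mu(b/a) where mu is the classical Mobius function.
b/a = 790/2 = 395
Prime factorization of 395: primes [5, 79]
395 is squarefree with 2 prime factor(s), so mu(395) = (-1)^2 = 1


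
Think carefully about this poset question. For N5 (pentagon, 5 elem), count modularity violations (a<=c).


Modular law: if a <= c then a v (b ^ c) = (a v b) ^ c.
Check all triples (a,b,c) with a <= c among 5 elements.
  e.g. a=a, b=c, c=b: lhs=a != rhs=b
Total violating triples: 1


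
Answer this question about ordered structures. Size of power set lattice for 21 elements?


Power set = 2^n.
2^21 = 2097152


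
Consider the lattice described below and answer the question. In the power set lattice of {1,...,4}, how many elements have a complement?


An element a is complemented if some b has a meet b = bottom, a join b = top.
every subset A has complement S\A, so all elements are complemented.
Complemented elements: {}, {1}, {2}, {3}, {4}, {1,2}, ... (10 more)
Count: 16


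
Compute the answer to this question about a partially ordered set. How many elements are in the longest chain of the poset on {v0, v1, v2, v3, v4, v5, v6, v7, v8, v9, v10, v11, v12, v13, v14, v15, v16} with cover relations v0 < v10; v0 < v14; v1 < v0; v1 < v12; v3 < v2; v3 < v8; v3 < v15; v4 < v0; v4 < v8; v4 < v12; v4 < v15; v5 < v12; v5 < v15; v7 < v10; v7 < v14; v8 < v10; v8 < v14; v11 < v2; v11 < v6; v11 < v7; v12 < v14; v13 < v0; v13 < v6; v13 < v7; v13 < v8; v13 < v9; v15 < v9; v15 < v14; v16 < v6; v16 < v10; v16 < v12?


A chain is a totally ordered subset; we count the number of elements in a maximum chain.
Compute, for each element x, the size of the longest chain ending at x:
  v1: 1
  v3: 1
  v4: 1
  v5: 1
  v11: 1
  v13: 1
  ...
A maximum chain: v3 < v15 < v9
Number of elements in the longest chain: 3


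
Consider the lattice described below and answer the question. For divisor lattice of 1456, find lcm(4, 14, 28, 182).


In a divisor lattice, join = lcm (least common multiple).
Compute lcm iteratively: start with first element, then lcm(current, next).
Elements: [4, 14, 28, 182]
lcm(4,14) = 28
lcm(28,28) = 28
lcm(28,182) = 364
Final lcm = 364


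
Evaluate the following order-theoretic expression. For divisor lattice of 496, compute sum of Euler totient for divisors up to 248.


Divisors of 496 up to 248: [1, 2, 4, 8, 16, 31, 62, 124, 248]
phi values: [1, 1, 2, 4, 8, 30, 30, 60, 120]
Sum = 256


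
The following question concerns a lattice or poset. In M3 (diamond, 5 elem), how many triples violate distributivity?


Distributive law: a ^ (b v c) = (a ^ b) v (a ^ c).
Check all 5^3 = 125 ordered triples (a,b,c).
  e.g. a=a1, b=a2, c=a3: lhs=a1 != rhs=0
  e.g. a=a1, b=a3, c=a2: lhs=a1 != rhs=0
Total violating triples: 6


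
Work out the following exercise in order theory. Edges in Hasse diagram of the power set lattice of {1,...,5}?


A cover relation a -< b holds when a < b with no c strictly between.
Cover relations:
  {} -< {1}
  {} -< {2}
  {} -< {3}
  {} -< {4}
  {} -< {5}
  {1} -< {1,2}
  {1} -< {1,3}
  {1} -< {1,4}
  ...72 more
Total: 80


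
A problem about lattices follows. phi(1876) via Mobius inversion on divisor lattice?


phi(n) = n * prod_{p|n} (1 - 1/p).
Prime divisors of 1876: [2, 7, 67]
phi(1876) = 1876 * (1 - 1/2) * (1 - 1/7) * (1 - 1/67)
phi(1876) = 792


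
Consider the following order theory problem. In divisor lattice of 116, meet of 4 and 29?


In a divisor lattice, meet = gcd (greatest common divisor).
By Euclidean algorithm or factoring: gcd(4,29) = 1


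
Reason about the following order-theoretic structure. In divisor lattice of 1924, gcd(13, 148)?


Meet=gcd.
gcd(13,148)=1


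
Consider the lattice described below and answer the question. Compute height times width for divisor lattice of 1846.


Height = length of longest chain minus 1; width = size of largest antichain.
A maximum chain: 1 | 71 | 923 | 1846  (height 3).
A maximum antichain: {2, 13, 71}  (width 3).
Product = 3 * 3 = 9


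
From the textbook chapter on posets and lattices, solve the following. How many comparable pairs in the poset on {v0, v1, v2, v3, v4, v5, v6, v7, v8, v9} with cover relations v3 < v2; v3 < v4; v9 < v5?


A comparable pair {a,b} has a < b or b < a in the order.
Count unordered pairs where one element is strictly below the other.
Examples: {v2,v3}, {v3,v4}, {v5,v9}
Total comparable pairs: 3


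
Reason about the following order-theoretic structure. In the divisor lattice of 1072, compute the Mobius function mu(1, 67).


In a divisor lattice, mu(a,b) = mu(b/a) where mu is the classical Mobius function.
b/a = 67/1 = 67
Prime factorization of 67: primes [67]
67 is squarefree with 1 prime factor(s), so mu(67) = (-1)^1 = -1


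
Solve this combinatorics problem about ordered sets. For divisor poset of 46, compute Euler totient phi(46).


phi(n) = n * prod_{p|n} (1 - 1/p).
Prime divisors of 46: [2, 23]
phi(46) = 46 * (1 - 1/2) * (1 - 1/23)
phi(46) = 22


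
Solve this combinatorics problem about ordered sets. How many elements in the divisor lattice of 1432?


Divisors of 1432: [1, 2, 4, 8, 179, 358, 716, 1432]
Count: 8


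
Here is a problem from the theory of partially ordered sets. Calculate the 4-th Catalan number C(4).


C(n) = C(2n, n) / (n+1).
C(8, 4) = 70
C(4) = 70 / 5 = 14


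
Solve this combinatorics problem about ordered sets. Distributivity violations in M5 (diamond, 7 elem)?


Distributive law: a ^ (b v c) = (a ^ b) v (a ^ c).
Check all 7^3 = 343 ordered triples (a,b,c).
  e.g. a=a1, b=a2, c=a3: lhs=a1 != rhs=0
  e.g. a=a1, b=a2, c=a4: lhs=a1 != rhs=0
Total violating triples: 60


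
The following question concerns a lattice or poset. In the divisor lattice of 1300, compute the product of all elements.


Divisors of 1300: [1, 2, 4, 5, 10, 13, 20, 25, 26, 50, 52, 65, 100, 130, 260, 325, 650, 1300]
Product = n^(d(n)/2) = 1300^(18/2)
Product = 10604499373000000000000000000


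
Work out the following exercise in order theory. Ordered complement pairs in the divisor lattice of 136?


Complement pair (a,b): a meet b = bottom, a join b = top.
Here: gcd(a,b)=1 and lcm(a,b)=136, i.e. a*b=136 with a,b coprime.
Pairs found: (1,136), (8,17), (17,8), (136,1)
Total ordered pairs: 4


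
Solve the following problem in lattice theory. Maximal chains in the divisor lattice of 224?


A maximal chain goes from the minimum element to a maximal element via cover relations.
Counting all min-to-max paths in the cover graph.
Total maximal chains: 6


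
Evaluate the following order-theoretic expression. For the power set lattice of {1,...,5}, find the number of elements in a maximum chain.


A chain is a totally ordered subset; we count the number of elements in a maximum chain.
Compute, for each element x, the size of the longest chain ending at x:
  {}: 1
  {1}: 2
  {2}: 2
  {3}: 2
  {4}: 2
  {5}: 2
  ...
A maximum chain: {} < {1} < {1,2} < {1,2,3} < {1,2,3,4} < {1,2,3,4,5}
Number of elements in the longest chain: 6


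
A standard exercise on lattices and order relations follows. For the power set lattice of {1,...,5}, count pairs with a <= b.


The order relation is {(a,b) : a <= b}, reflexive so it includes (a,a).
Examples: ({},{}), ({},{1,2}), ({},{1,2,3}), ({},{1,2,3,4}), ({},{1,2,3,4,5}), ...
Total ordered pairs: 243


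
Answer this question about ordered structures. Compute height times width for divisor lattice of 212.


Height = length of longest chain minus 1; width = size of largest antichain.
A maximum chain: 1 | 53 | 106 | 212  (height 3).
A maximum antichain: {2, 53}  (width 2).
Product = 3 * 2 = 6


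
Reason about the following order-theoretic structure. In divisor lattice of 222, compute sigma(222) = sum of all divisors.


sigma(n) = sum of divisors.
Divisors of 222: [1, 2, 3, 6, 37, 74, 111, 222]
Sum = 456


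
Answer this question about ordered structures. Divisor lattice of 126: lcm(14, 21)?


Join=lcm.
gcd(14,21)=7
lcm=42


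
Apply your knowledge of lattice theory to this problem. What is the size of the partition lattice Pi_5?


B(n) = number of set partitions of an n-element set.
B(n) satisfies the recurrence: B(n+1) = sum_k C(n,k)*B(k).
B(5) = 52


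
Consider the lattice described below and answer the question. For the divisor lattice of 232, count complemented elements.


An element a is complemented if some b has a meet b = bottom, a join b = top.
a is complemented iff gcd(a, n/a)=1, i.e. a is a unitary divisor of 232.
Complemented elements: 1, 8, 29, 232
Count: 4


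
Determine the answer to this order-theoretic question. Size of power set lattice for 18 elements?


Power set = 2^n.
2^18 = 262144


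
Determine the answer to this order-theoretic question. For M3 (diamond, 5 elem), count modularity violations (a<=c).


Modular law: if a <= c then a v (b ^ c) = (a v b) ^ c.
Check all triples (a,b,c) with a <= c among 5 elements.
This lattice is modular (diamonds M_m and their chain-products are modular).
Total violating triples: 0


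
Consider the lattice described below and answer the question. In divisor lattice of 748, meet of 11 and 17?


In a divisor lattice, meet = gcd (greatest common divisor).
By Euclidean algorithm or factoring: gcd(11,17) = 1


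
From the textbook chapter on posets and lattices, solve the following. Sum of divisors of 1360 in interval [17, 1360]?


Interval [17,1360] in divisors of 1360: [17, 34, 68, 85, 136, 170, 272, 340, 680, 1360]
Sum = 3162


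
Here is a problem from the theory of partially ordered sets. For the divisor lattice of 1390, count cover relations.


A cover relation a -< b holds when a < b with no c strictly between.
Cover relations:
  1 -< 2
  1 -< 5
  1 -< 139
  2 -< 10
  2 -< 278
  5 -< 10
  5 -< 695
  10 -< 1390
  ...4 more
Total: 12


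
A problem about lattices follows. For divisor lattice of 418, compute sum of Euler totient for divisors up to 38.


Divisors of 418 up to 38: [1, 2, 11, 19, 22, 38]
phi values: [1, 1, 10, 18, 10, 18]
Sum = 58


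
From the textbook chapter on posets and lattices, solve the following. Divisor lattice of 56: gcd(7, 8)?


Meet=gcd.
gcd(7,8)=1


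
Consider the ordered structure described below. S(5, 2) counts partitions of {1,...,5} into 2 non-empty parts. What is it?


S(n,k) = k*S(n-1,k) + S(n-1,k-1).
S(4,2) = 7, S(4,1) = 1
S(5,2) = 2*7 + 1 = 14 + 1
S(5,2) = 15


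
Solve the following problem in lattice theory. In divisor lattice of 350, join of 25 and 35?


In a divisor lattice, join = lcm (least common multiple).
gcd(25,35) = 5
lcm(25,35) = 25*35/gcd = 875/5 = 175


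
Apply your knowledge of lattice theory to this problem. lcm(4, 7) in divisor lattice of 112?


Join=lcm.
gcd(4,7)=1
lcm=28


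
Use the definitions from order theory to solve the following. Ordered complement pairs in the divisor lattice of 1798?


Complement pair (a,b): a meet b = bottom, a join b = top.
Here: gcd(a,b)=1 and lcm(a,b)=1798, i.e. a*b=1798 with a,b coprime.
Pairs found: (1,1798), (2,899), (29,62), (31,58), ... (4 more)
Total ordered pairs: 8


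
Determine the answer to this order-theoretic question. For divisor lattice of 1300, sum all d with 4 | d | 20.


Interval [4,20] in divisors of 1300: [4, 20]
Sum = 24


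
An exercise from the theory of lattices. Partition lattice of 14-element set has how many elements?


B(n) = number of set partitions of an n-element set.
B(n) satisfies the recurrence: B(n+1) = sum_k C(n,k)*B(k).
B(14) = 190899322


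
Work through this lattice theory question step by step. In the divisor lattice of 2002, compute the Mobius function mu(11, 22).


In a divisor lattice, mu(a,b) = mu(b/a) where mu is the classical Mobius function.
b/a = 22/11 = 2
Prime factorization of 2: primes [2]
2 is squarefree with 1 prime factor(s), so mu(2) = (-1)^1 = -1


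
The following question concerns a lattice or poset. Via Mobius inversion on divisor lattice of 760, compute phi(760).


phi(n) = n * prod_{p|n} (1 - 1/p).
Prime divisors of 760: [2, 5, 19]
phi(760) = 760 * (1 - 1/2) * (1 - 1/5) * (1 - 1/19)
phi(760) = 288


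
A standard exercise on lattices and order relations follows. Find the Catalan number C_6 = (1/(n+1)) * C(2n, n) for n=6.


C(n) = C(2n, n) / (n+1).
C(12, 6) = 924
C(6) = 924 / 7 = 132


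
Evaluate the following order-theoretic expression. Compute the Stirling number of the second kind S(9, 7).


S(n,k) = k*S(n-1,k) + S(n-1,k-1).
S(8,7) = 28, S(8,6) = 266
S(9,7) = 7*28 + 266 = 196 + 266
S(9,7) = 462


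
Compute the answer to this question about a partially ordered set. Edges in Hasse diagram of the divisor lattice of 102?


A cover relation a -< b holds when a < b with no c strictly between.
Cover relations:
  1 -< 2
  1 -< 3
  1 -< 17
  2 -< 6
  2 -< 34
  3 -< 6
  3 -< 51
  6 -< 102
  ...4 more
Total: 12


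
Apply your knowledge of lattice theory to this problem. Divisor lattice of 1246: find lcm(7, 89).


In a divisor lattice, join = lcm (least common multiple).
gcd(7,89) = 1
lcm(7,89) = 7*89/gcd = 623/1 = 623


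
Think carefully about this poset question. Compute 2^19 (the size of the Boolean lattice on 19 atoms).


Power set = 2^n.
2^19 = 524288


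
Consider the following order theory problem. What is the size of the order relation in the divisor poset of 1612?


The order relation is {(a,b) : a <= b}, reflexive so it includes (a,a).
Examples: (1,1), (1,124), (1,13), (1,1612), (1,2), ...
Total ordered pairs: 54


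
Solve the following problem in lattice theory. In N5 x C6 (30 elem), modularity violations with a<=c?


Modular law: if a <= c then a v (b ^ c) = (a v b) ^ c.
Check all triples (a,b,c) with a <= c among 30 elements.
  e.g. a=(a,0), b=(c,0), c=(b,0): lhs=(a,0) != rhs=(b,0)
  e.g. a=(a,0), b=(c,1), c=(b,0): lhs=(a,0) != rhs=(b,0)
Total violating triples: 126


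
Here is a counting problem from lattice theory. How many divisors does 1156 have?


Divisors of 1156: [1, 2, 4, 17, 34, 68, 289, 578, 1156]
Count: 9


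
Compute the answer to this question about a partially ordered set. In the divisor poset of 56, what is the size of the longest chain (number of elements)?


A chain is a totally ordered subset; we count the number of elements in a maximum chain.
Compute, for each element x, the size of the longest chain ending at x:
  1: 1
  2: 2
  7: 2
  4: 3
  8: 4
  14: 3
  ...
A maximum chain: 1 < 2 < 4 < 8 < 56
Number of elements in the longest chain: 5


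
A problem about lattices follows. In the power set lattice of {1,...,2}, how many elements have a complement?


An element a is complemented if some b has a meet b = bottom, a join b = top.
every subset A has complement S\A, so all elements are complemented.
Complemented elements: {}, {1}, {2}, {1,2}
Count: 4


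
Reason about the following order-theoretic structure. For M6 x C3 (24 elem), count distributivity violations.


Distributive law: a ^ (b v c) = (a ^ b) v (a ^ c).
Check all 24^3 = 13824 ordered triples (a,b,c).
  e.g. a=(a1,0), b=(a2,0), c=(a3,0): lhs=(a1,0) != rhs=(0,0)
  e.g. a=(a1,0), b=(a2,0), c=(a3,1): lhs=(a1,0) != rhs=(0,0)
Total violating triples: 3240


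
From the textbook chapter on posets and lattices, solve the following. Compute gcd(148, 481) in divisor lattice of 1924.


In a divisor lattice, meet = gcd (greatest common divisor).
By Euclidean algorithm or factoring: gcd(148,481) = 37


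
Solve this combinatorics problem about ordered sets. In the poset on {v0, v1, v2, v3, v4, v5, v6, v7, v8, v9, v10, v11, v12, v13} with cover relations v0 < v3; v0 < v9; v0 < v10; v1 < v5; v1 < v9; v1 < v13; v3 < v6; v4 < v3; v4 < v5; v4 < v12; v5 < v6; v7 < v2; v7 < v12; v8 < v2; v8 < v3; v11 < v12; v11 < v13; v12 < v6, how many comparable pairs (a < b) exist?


A comparable pair {a,b} has a < b or b < a in the order.
Count unordered pairs where one element is strictly below the other.
Examples: {v0,v3}, {v0,v6}, {v0,v9}, {v0,v10}, ...
Total comparable pairs: 24


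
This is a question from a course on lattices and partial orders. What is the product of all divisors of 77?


Divisors of 77: [1, 7, 11, 77]
Product = n^(d(n)/2) = 77^(4/2)
Product = 5929


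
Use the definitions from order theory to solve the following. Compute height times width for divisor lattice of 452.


Height = length of longest chain minus 1; width = size of largest antichain.
A maximum chain: 1 | 113 | 226 | 452  (height 3).
A maximum antichain: {2, 113}  (width 2).
Product = 3 * 2 = 6


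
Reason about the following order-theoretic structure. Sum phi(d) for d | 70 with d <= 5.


Divisors of 70 up to 5: [1, 2, 5]
phi values: [1, 1, 4]
Sum = 6


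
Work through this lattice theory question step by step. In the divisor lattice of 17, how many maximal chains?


A maximal chain goes from the minimum element to a maximal element via cover relations.
Counting all min-to-max paths in the cover graph.
Total maximal chains: 1


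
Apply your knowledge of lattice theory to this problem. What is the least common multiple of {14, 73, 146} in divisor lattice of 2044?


In a divisor lattice, join = lcm (least common multiple).
Compute lcm iteratively: start with first element, then lcm(current, next).
Elements: [14, 73, 146]
lcm(14,73) = 1022
lcm(1022,146) = 1022
Final lcm = 1022


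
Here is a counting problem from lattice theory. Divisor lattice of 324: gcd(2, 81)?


Meet=gcd.
gcd(2,81)=1


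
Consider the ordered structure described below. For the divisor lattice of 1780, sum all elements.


sigma(n) = sum of divisors.
Divisors of 1780: [1, 2, 4, 5, 10, 20, 89, 178, 356, 445, 890, 1780]
Sum = 3780


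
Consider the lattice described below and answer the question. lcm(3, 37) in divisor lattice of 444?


Join=lcm.
gcd(3,37)=1
lcm=111


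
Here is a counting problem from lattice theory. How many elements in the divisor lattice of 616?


Divisors of 616: [1, 2, 4, 7, 8, 11, 14, 22, 28, 44, 56, 77, 88, 154, 308, 616]
Count: 16


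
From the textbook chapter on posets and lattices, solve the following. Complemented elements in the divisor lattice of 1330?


An element a is complemented if some b has a meet b = bottom, a join b = top.
a is complemented iff gcd(a, n/a)=1, i.e. a is a unitary divisor of 1330.
Complemented elements: 1, 2, 5, 7, 10, 14, ... (10 more)
Count: 16


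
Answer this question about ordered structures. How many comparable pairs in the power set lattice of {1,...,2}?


A comparable pair {a,b} has a < b or b < a in the order.
Count unordered pairs where one element is strictly below the other.
Examples: {{},{1}}, {{},{2}}, {{},{1,2}}, {{1},{1,2}}, ...
Total comparable pairs: 5


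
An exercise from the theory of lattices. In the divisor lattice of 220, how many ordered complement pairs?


Complement pair (a,b): a meet b = bottom, a join b = top.
Here: gcd(a,b)=1 and lcm(a,b)=220, i.e. a*b=220 with a,b coprime.
Pairs found: (1,220), (4,55), (5,44), (11,20), ... (4 more)
Total ordered pairs: 8


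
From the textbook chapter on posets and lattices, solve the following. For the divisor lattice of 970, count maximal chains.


A maximal chain goes from the minimum element to a maximal element via cover relations.
Counting all min-to-max paths in the cover graph.
Total maximal chains: 6


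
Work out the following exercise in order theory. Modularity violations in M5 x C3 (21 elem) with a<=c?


Modular law: if a <= c then a v (b ^ c) = (a v b) ^ c.
Check all triples (a,b,c) with a <= c among 21 elements.
This lattice is modular (diamonds M_m and their chain-products are modular).
Total violating triples: 0


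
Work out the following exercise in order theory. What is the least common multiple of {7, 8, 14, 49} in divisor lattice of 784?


In a divisor lattice, join = lcm (least common multiple).
Compute lcm iteratively: start with first element, then lcm(current, next).
Elements: [7, 8, 14, 49]
lcm(7,8) = 56
lcm(56,14) = 56
lcm(56,49) = 392
Final lcm = 392


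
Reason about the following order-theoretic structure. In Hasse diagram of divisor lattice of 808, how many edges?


A cover relation a -< b holds when a < b with no c strictly between.
Cover relations:
  1 -< 2
  1 -< 101
  2 -< 4
  2 -< 202
  4 -< 8
  4 -< 404
  8 -< 808
  101 -< 202
  ...2 more
Total: 10


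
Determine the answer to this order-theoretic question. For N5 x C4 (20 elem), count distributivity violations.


Distributive law: a ^ (b v c) = (a ^ b) v (a ^ c).
Check all 20^3 = 8000 ordered triples (a,b,c).
  e.g. a=(b,0), b=(a,0), c=(c,0): lhs=(b,0) != rhs=(a,0)
  e.g. a=(b,0), b=(a,0), c=(c,1): lhs=(b,0) != rhs=(a,0)
Total violating triples: 128


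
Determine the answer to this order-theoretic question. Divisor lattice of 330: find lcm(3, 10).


In a divisor lattice, join = lcm (least common multiple).
gcd(3,10) = 1
lcm(3,10) = 3*10/gcd = 30/1 = 30


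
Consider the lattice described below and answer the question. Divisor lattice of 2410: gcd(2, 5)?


Meet=gcd.
gcd(2,5)=1


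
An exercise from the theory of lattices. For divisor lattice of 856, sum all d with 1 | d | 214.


Interval [1,214] in divisors of 856: [1, 2, 107, 214]
Sum = 324


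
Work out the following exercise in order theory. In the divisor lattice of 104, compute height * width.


Height = length of longest chain minus 1; width = size of largest antichain.
A maximum chain: 1 | 13 | 26 | 52 | 104  (height 4).
A maximum antichain: {2, 13}  (width 2).
Product = 4 * 2 = 8


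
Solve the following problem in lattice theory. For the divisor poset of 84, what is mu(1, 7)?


In a divisor lattice, mu(a,b) = mu(b/a) where mu is the classical Mobius function.
b/a = 7/1 = 7
Prime factorization of 7: primes [7]
7 is squarefree with 1 prime factor(s), so mu(7) = (-1)^1 = -1


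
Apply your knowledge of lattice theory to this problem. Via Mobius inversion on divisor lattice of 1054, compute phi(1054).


phi(n) = n * prod_{p|n} (1 - 1/p).
Prime divisors of 1054: [2, 17, 31]
phi(1054) = 1054 * (1 - 1/2) * (1 - 1/17) * (1 - 1/31)
phi(1054) = 480


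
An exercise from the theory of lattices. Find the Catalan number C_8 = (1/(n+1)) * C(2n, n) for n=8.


C(n) = C(2n, n) / (n+1).
C(16, 8) = 12870
C(8) = 12870 / 9 = 1430


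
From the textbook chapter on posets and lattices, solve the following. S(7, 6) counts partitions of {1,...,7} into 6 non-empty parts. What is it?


S(n,k) = k*S(n-1,k) + S(n-1,k-1).
S(6,6) = 1, S(6,5) = 15
S(7,6) = 6*1 + 15 = 6 + 15
S(7,6) = 21


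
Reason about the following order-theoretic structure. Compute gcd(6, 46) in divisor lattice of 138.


In a divisor lattice, meet = gcd (greatest common divisor).
By Euclidean algorithm or factoring: gcd(6,46) = 2


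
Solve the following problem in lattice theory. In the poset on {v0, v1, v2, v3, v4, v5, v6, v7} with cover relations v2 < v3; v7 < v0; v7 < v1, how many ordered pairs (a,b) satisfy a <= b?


The order relation is {(a,b) : a <= b}, reflexive so it includes (a,a).
Examples: (v0,v0), (v1,v1), (v2,v2), (v2,v3), (v3,v3), ...
Total ordered pairs: 11


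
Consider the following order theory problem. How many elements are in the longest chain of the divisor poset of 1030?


A chain is a totally ordered subset; we count the number of elements in a maximum chain.
Compute, for each element x, the size of the longest chain ending at x:
  1: 1
  2: 2
  5: 2
  103: 2
  10: 3
  206: 3
  ...
A maximum chain: 1 < 2 < 10 < 1030
Number of elements in the longest chain: 4


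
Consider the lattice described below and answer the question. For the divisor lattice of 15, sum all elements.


sigma(n) = sum of divisors.
Divisors of 15: [1, 3, 5, 15]
Sum = 24


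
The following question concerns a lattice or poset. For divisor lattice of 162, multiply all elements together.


Divisors of 162: [1, 2, 3, 6, 9, 18, 27, 54, 81, 162]
Product = n^(d(n)/2) = 162^(10/2)
Product = 111577100832


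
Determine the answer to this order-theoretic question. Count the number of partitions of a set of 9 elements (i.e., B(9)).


B(n) = number of set partitions of an n-element set.
B(n) satisfies the recurrence: B(n+1) = sum_k C(n,k)*B(k).
B(9) = 21147


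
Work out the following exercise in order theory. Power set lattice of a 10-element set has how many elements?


Power set = 2^n.
2^10 = 1024


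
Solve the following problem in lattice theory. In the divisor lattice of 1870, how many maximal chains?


A maximal chain goes from the minimum element to a maximal element via cover relations.
Counting all min-to-max paths in the cover graph.
Total maximal chains: 24


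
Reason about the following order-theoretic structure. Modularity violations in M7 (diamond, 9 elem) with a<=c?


Modular law: if a <= c then a v (b ^ c) = (a v b) ^ c.
Check all triples (a,b,c) with a <= c among 9 elements.
This lattice is modular (diamonds M_m and their chain-products are modular).
Total violating triples: 0


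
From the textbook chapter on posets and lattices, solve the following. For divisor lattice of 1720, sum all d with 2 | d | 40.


Interval [2,40] in divisors of 1720: [2, 4, 8, 10, 20, 40]
Sum = 84


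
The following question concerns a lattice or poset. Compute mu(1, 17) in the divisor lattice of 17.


In a divisor lattice, mu(a,b) = mu(b/a) where mu is the classical Mobius function.
b/a = 17/1 = 17
Prime factorization of 17: primes [17]
17 is squarefree with 1 prime factor(s), so mu(17) = (-1)^1 = -1


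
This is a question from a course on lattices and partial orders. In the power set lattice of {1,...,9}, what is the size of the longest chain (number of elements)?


A chain is a totally ordered subset; we count the number of elements in a maximum chain.
Compute, for each element x, the size of the longest chain ending at x:
  {}: 1
  {1}: 2
  {2}: 2
  {3}: 2
  {4}: 2
  {5}: 2
  ...
A maximum chain: {} < {1} < {1,2} < {1,2,3} < {1,2,3,4} < {1,2,3,4,5} < {1,2,3,4,5,6} < {1,2,3,4,5,6,7} < {1,2,3,4,5,6,7,8} < {1,2,3,4,5,6,7,8,9}
Number of elements in the longest chain: 10


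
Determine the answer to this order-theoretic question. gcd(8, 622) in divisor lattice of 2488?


Meet=gcd.
gcd(8,622)=2


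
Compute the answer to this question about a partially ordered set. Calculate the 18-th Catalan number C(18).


C(n) = C(2n, n) / (n+1).
C(36, 18) = 9075135300
C(18) = 9075135300 / 19 = 477638700


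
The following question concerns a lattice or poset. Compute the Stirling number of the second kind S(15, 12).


S(n,k) = k*S(n-1,k) + S(n-1,k-1).
S(14,12) = 3367, S(14,11) = 66066
S(15,12) = 12*3367 + 66066 = 40404 + 66066
S(15,12) = 106470


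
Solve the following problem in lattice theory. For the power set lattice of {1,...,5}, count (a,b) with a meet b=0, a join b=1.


Complement pair (a,b): a meet b = bottom, a join b = top.
Here: A intersect B = {} and A union B = {1,...,5}.
Pairs found: ({},{1,2,3,4,5}), ({1},{2,3,4,5}), ({2},{1,3,4,5}), ({3},{1,2,4,5}), ... (28 more)
Total ordered pairs: 32


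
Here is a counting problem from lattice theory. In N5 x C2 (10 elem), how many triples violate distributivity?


Distributive law: a ^ (b v c) = (a ^ b) v (a ^ c).
Check all 10^3 = 1000 ordered triples (a,b,c).
  e.g. a=(b,0), b=(a,0), c=(c,0): lhs=(b,0) != rhs=(a,0)
  e.g. a=(b,0), b=(a,0), c=(c,1): lhs=(b,0) != rhs=(a,0)
Total violating triples: 16


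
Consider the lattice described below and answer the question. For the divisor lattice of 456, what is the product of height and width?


Height = length of longest chain minus 1; width = size of largest antichain.
A maximum chain: 1 | 19 | 57 | 114 | 228 | 456  (height 5).
A maximum antichain: {4, 6, 38, 57}  (width 4).
Product = 5 * 4 = 20


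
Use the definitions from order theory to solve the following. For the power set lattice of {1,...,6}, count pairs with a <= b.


The order relation is {(a,b) : a <= b}, reflexive so it includes (a,a).
Examples: ({},{}), ({},{1,2}), ({},{1,2,3}), ({},{1,2,3,4}), ({},{1,2,3,4,5}), ...
Total ordered pairs: 729


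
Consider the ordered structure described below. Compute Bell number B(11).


B(n) = number of set partitions of an n-element set.
B(n) satisfies the recurrence: B(n+1) = sum_k C(n,k)*B(k).
B(11) = 678570


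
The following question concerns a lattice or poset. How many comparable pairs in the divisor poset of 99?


A comparable pair {a,b} has a < b or b < a in the order.
Count unordered pairs where one element is strictly below the other.
Examples: {1,3}, {1,9}, {1,11}, {1,33}, ...
Total comparable pairs: 12


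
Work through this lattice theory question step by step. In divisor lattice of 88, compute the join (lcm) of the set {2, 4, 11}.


In a divisor lattice, join = lcm (least common multiple).
Compute lcm iteratively: start with first element, then lcm(current, next).
Elements: [2, 4, 11]
lcm(2,4) = 4
lcm(4,11) = 44
Final lcm = 44


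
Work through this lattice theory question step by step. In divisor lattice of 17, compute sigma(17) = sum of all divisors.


sigma(n) = sum of divisors.
Divisors of 17: [1, 17]
Sum = 18


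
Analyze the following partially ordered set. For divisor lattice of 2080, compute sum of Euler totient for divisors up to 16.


Divisors of 2080 up to 16: [1, 2, 4, 5, 8, 10, 13, 16]
phi values: [1, 1, 2, 4, 4, 4, 12, 8]
Sum = 36
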